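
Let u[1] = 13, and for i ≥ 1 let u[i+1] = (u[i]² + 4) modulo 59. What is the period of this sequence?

u[1] = 13,  u[2] = 55,  u[3] = 20,  u[4] = 50,  u[5] = 26,  u[6] = 31,  u[7] = 21,  u[8] = 32,  u[9] = 25,  u[10] = 39,  u[11] = 50.
Since u[11] = u[4] = 50, the sequence is eventually periodic: after a pre-period of length 3 it cycles with period 7.

7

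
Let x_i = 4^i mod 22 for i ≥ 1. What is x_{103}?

Computing terms: x_1 = 4,  x_2 = 16,  x_3 = 20,  x_4 = 14,  x_5 = 12,  x_6 = 4.
The sequence repeats with period 5.
(103 - 1) mod 5 = 2, so x_{103} = x_3 = 20.

20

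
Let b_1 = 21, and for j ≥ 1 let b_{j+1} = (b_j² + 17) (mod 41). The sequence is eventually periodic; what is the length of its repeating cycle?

Listing terms: b_1 = 21,  b_2 = 7,  b_3 = 25,  b_4 = 27,  b_5 = 8,  b_6 = 40,  b_7 = 18,  b_8 = 13,  b_9 = 22,  b_{10} = 9,  b_{11} = 16,  b_{12} = 27.
Since b_{12} = b_4 = 27, the sequence is eventually periodic: after a pre-period of length 3 it cycles with period 8.

8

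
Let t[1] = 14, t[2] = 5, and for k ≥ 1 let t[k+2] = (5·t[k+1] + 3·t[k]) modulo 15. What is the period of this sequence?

8

We have t[1] = 14; t[2] = 5; t[3] = 7; t[4] = 5; t[5] = 1; t[6] = 5; t[7] = 13; t[8] = 5; t[9] = 4; t[10] = 5; t[11] = 7.
Since (t[10], t[11]) = (t[2], t[3]) = (5, 7) (two consecutive terms determine the rest), the sequence is eventually periodic: after a pre-period of length 1 it cycles with period 8.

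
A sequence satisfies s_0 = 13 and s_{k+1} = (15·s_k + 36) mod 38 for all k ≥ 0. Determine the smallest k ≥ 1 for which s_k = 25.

Computing terms: s_0 = 13,  s_1 = 3,  s_2 = 5,  s_3 = 35,  s_4 = 29,  s_5 = 15,  s_6 = 33,  s_7 = 37,  s_8 = 21,  s_9 = 9,  s_{10} = 19,  s_{11} = 17,  s_{12} = 25,  s_{13} = 31,  s_{14} = 7,  s_{15} = 27,  s_{16} = 23,  s_{17} = 1,  s_{18} = 13.
The sequence repeats with period 18.
The value 25 first appears (with k ≥ 1) at s_{12}.

12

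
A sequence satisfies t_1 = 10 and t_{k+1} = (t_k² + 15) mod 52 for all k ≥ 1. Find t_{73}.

16

Listing terms: t_1 = 10,  t_2 = 11,  t_3 = 32,  t_4 = 51,  t_5 = 16,  t_6 = 11.
Since t_6 = t_2 = 11, the sequence is eventually periodic: after a pre-period of length 1 it cycles with period 4.
For k ≥ 2, t_k depends only on (k - 2) mod 4. (73 - 2) mod 4 = 3, so t_{73} = t_5 = 16.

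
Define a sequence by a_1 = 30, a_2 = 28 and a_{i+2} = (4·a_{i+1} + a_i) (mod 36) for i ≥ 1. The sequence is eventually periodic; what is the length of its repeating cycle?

8

We have a_1 = 30, a_2 = 28, a_3 = 34, a_4 = 20, a_5 = 6, a_6 = 8, a_7 = 2, a_8 = 16, a_9 = 30, a_{10} = 28.
The sequence repeats with period 8.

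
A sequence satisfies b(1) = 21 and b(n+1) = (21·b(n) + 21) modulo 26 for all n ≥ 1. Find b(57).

We have b(1) = 21, b(2) = 20, b(3) = 25, b(4) = 0, b(5) = 21.
The sequence repeats with period 4.
So b(57) = b(1 + ((57-1) mod 4)) = b(1) = 21.

21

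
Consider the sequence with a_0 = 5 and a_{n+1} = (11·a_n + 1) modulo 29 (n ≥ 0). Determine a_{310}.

8

a_0 = 5, a_1 = 27, a_2 = 8, a_3 = 2, a_4 = 23, a_5 = 22, a_6 = 11, a_7 = 6, a_8 = 9, a_9 = 13, a_{10} = 28, a_{11} = 19, a_{12} = 7, a_{13} = 20, a_{14} = 18, a_{15} = 25, a_{16} = 15, a_{17} = 21, a_{18} = 0, a_{19} = 1, a_{20} = 12, a_{21} = 17, a_{22} = 14, a_{23} = 10, a_{24} = 24, a_{25} = 4, a_{26} = 16, a_{27} = 3, a_{28} = 5.
The sequence repeats with period 28.
(310 - 0) mod 28 = 2, so a_{310} = a_2 = 8.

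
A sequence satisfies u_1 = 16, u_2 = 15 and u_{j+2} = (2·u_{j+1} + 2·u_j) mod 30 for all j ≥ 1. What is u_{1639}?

28

Listing terms: u_1 = 16; u_2 = 15; u_3 = 2; u_4 = 4; u_5 = 12; u_6 = 2; u_7 = 28; u_8 = 0; u_9 = 26; u_{10} = 22; u_{11} = 6; u_{12} = 26; u_{13} = 4; u_{14} = 0; u_{15} = 8; u_{16} = 16; u_{17} = 18; u_{18} = 8; u_{19} = 22; u_{20} = 0; u_{21} = 14; u_{22} = 28; u_{23} = 24; u_{24} = 14; u_{25} = 16; u_{26} = 0; u_{27} = 2; u_{28} = 4.
Since (u_{27}, u_{28}) = (u_3, u_4) = (2, 4) (two consecutive terms determine the rest), the sequence is eventually periodic: after a pre-period of length 2 it cycles with period 24.
For j ≥ 3, u_j depends only on (j - 3) mod 24. (1639 - 3) mod 24 = 4, so u_{1639} = u_7 = 28.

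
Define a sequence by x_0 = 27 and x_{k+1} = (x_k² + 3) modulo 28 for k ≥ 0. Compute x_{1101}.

Computing terms: x_0 = 27,  x_1 = 4,  x_2 = 19,  x_3 = 0,  x_4 = 3,  x_5 = 12,  x_6 = 7,  x_7 = 24,  x_8 = 19.
Since x_8 = x_2 = 19, the sequence is eventually periodic: after a pre-period of length 2 it cycles with period 6.
For k ≥ 2, x_k depends only on (k - 2) mod 6. (1101 - 2) mod 6 = 1, so x_{1101} = x_3 = 0.

0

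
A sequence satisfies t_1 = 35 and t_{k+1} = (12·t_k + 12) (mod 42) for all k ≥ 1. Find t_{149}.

t_1 = 35; t_2 = 12; t_3 = 30; t_4 = 36; t_5 = 24; t_6 = 6; t_7 = 0; t_8 = 12.
Since t_8 = t_2 = 12, the sequence is eventually periodic: after a pre-period of length 1 it cycles with period 6.
For k ≥ 2, t_k depends only on (k - 2) mod 6. (149 - 2) mod 6 = 3, so t_{149} = t_5 = 24.

24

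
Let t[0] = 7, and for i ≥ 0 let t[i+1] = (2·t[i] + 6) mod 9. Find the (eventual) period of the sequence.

6

t[0] = 7,  t[1] = 2,  t[2] = 1,  t[3] = 8,  t[4] = 4,  t[5] = 5,  t[6] = 7.
The sequence repeats with period 6.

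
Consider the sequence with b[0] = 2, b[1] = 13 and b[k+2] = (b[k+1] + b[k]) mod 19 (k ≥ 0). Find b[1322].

b[0] = 2,  b[1] = 13,  b[2] = 15,  b[3] = 9,  b[4] = 5,  b[5] = 14,  b[6] = 0,  b[7] = 14,  b[8] = 14,  b[9] = 9,  b[10] = 4,  b[11] = 13,  b[12] = 17,  b[13] = 11,  b[14] = 9,  b[15] = 1,  b[16] = 10,  b[17] = 11,  b[18] = 2,  b[19] = 13.
The sequence repeats with period 18.
(1322 - 0) mod 18 = 8, so b[1322] = b[8] = 14.

14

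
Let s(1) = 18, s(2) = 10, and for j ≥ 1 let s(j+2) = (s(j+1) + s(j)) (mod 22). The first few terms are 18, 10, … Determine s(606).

16

Computing terms: s(1) = 18,  s(2) = 10,  s(3) = 6,  s(4) = 16,  s(5) = 0,  s(6) = 16,  s(7) = 16,  s(8) = 10,  s(9) = 4,  s(10) = 14,  s(11) = 18,  s(12) = 10.
The sequence repeats with period 10.
(606 - 1) mod 10 = 5, so s(606) = s(6) = 16.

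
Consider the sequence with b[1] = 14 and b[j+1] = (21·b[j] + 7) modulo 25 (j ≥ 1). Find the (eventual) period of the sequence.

b[1] = 14; b[2] = 1; b[3] = 3; b[4] = 20; b[5] = 2; b[6] = 24; b[7] = 11; b[8] = 13; b[9] = 5; b[10] = 12; b[11] = 9; b[12] = 21; b[13] = 23; b[14] = 15; b[15] = 22; b[16] = 19; b[17] = 6; b[18] = 8; b[19] = 0; b[20] = 7; b[21] = 4; b[22] = 16; b[23] = 18; b[24] = 10; b[25] = 17; b[26] = 14.
The sequence repeats with period 25.

25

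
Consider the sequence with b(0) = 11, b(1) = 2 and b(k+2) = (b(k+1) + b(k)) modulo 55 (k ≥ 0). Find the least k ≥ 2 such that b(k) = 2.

12

Computing terms: b(0) = 11,  b(1) = 2,  b(2) = 13,  b(3) = 15,  b(4) = 28,  b(5) = 43,  b(6) = 16,  b(7) = 4,  b(8) = 20,  b(9) = 24,  b(10) = 44,  b(11) = 13,  b(12) = 2,  b(13) = 15,  b(14) = 17,  b(15) = 32,  b(16) = 49,  b(17) = 26,  b(18) = 20,  b(19) = 46,  b(20) = 11,  b(21) = 2.
Since (b(20), b(21)) = (b(0), b(1)) = (11, 2) (two consecutive terms determine the rest), the sequence is periodic with period 20.
The value 2 first appears (with k ≥ 2) at b(12).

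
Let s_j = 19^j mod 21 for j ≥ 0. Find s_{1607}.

10

Computing terms: s_0 = 1,  s_1 = 19,  s_2 = 4,  s_3 = 13,  s_4 = 16,  s_5 = 10,  s_6 = 1.
The sequence repeats with period 6.
(1607 - 0) mod 6 = 5, so s_{1607} = s_5 = 10.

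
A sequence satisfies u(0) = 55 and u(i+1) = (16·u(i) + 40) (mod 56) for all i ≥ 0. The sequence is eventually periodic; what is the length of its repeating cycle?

3

Computing terms: u(0) = 55,  u(1) = 24,  u(2) = 32,  u(3) = 48,  u(4) = 24.
Since u(4) = u(1) = 24, the sequence is eventually periodic: after a pre-period of length 1 it cycles with period 3.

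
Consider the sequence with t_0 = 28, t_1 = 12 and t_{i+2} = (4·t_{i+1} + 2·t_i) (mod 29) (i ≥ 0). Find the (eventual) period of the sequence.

t_0 = 28,  t_1 = 12,  t_2 = 17,  t_3 = 5,  t_4 = 25,  t_5 = 23,  t_6 = 26,  t_7 = 5,  t_8 = 14,  t_9 = 8,  t_{10} = 2,  t_{11} = 24,  t_{12} = 13,  t_{13} = 13,  t_{14} = 20,  t_{15} = 19,  t_{16} = 0,  t_{17} = 9,  t_{18} = 7,  t_{19} = 17,  t_{20} = 24,  t_{21} = 14,  t_{22} = 17,  t_{23} = 9,  t_{24} = 12,  t_{25} = 8,  t_{26} = 27,  t_{27} = 8,  t_{28} = 28,  t_{29} = 12.
Since (t_{28}, t_{29}) = (t_0, t_1) = (28, 12) (two consecutive terms determine the rest), the sequence is periodic with period 28.

28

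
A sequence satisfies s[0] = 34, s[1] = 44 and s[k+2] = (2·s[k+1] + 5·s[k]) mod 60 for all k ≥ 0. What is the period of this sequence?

Computing terms: s[0] = 34; s[1] = 44; s[2] = 18; s[3] = 16; s[4] = 2; s[5] = 24; s[6] = 58; s[7] = 56; s[8] = 42; s[9] = 4; s[10] = 38; s[11] = 36; s[12] = 22; s[13] = 44; s[14] = 18.
Since (s[13], s[14]) = (s[1], s[2]) = (44, 18) (two consecutive terms determine the rest), the sequence is eventually periodic: after a pre-period of length 1 it cycles with period 12.

12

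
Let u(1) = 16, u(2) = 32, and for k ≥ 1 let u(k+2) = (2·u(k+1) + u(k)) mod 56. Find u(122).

32

We have u(1) = 16, u(2) = 32, u(3) = 24, u(4) = 24, u(5) = 16, u(6) = 0, u(7) = 16, u(8) = 32.
Since (u(7), u(8)) = (u(1), u(2)) = (16, 32) (two consecutive terms determine the rest), the sequence is periodic with period 6.
So u(122) = u(1 + ((122-1) mod 6)) = u(2) = 32.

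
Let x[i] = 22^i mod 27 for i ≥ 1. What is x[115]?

13

Computing terms: x[1] = 22,  x[2] = 25,  x[3] = 10,  x[4] = 4,  x[5] = 7,  x[6] = 19,  x[7] = 13,  x[8] = 16,  x[9] = 1,  x[10] = 22.
Since x[10] = x[1] = 22, the sequence is periodic with period 9.
(115 - 1) mod 9 = 6, so x[115] = x[7] = 13.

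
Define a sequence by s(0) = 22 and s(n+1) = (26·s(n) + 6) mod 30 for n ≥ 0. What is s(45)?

2

s(0) = 22,  s(1) = 8,  s(2) = 4,  s(3) = 20,  s(4) = 16,  s(5) = 2,  s(6) = 28,  s(7) = 14,  s(8) = 10,  s(9) = 26,  s(10) = 22.
The sequence repeats with period 10.
So s(45) = s(0 + ((45-0) mod 10)) = s(5) = 2.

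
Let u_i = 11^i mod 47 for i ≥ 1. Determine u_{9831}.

5

We have u_1 = 11,  u_2 = 27,  u_3 = 15,  u_4 = 24,  u_5 = 29,  u_6 = 37,  u_7 = 31,  u_8 = 12,  u_9 = 38,  u_{10} = 42,  u_{11} = 39,  u_{12} = 6,  u_{13} = 19,  u_{14} = 21,  u_{15} = 43,  u_{16} = 3,  u_{17} = 33,  u_{18} = 34,  u_{19} = 45,  u_{20} = 25,  u_{21} = 40,  u_{22} = 17,  u_{23} = 46,  u_{24} = 36,  u_{25} = 20,  u_{26} = 32,  u_{27} = 23,  u_{28} = 18,  u_{29} = 10,  u_{30} = 16,  u_{31} = 35,  u_{32} = 9,  u_{33} = 5,  u_{34} = 8,  u_{35} = 41,  u_{36} = 28,  u_{37} = 26,  u_{38} = 4,  u_{39} = 44,  u_{40} = 14,  u_{41} = 13,  u_{42} = 2,  u_{43} = 22,  u_{44} = 7,  u_{45} = 30,  u_{46} = 1,  u_{47} = 11.
The sequence repeats with period 46.
So u_{9831} = u_{1 + ((9831-1) mod 46)} = u_{33} = 5.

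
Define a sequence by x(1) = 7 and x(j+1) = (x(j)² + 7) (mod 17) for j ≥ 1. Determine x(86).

8

We have x(1) = 7, x(2) = 5, x(3) = 15, x(4) = 11, x(5) = 9, x(6) = 3, x(7) = 16, x(8) = 8, x(9) = 3.
Since x(9) = x(6) = 3, the sequence is eventually periodic: after a pre-period of length 5 it cycles with period 3.
For j ≥ 6, x(j) depends only on (j - 6) mod 3. (86 - 6) mod 3 = 2, so x(86) = x(8) = 8.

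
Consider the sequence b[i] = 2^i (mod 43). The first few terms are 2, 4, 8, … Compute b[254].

4

We have b[1] = 2, b[2] = 4, b[3] = 8, b[4] = 16, b[5] = 32, b[6] = 21, b[7] = 42, b[8] = 41, b[9] = 39, b[10] = 35, b[11] = 27, b[12] = 11, b[13] = 22, b[14] = 1, b[15] = 2.
The sequence repeats with period 14.
(254 - 1) mod 14 = 1, so b[254] = b[2] = 4.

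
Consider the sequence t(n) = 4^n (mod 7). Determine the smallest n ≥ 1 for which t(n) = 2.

2

Listing terms: t(0) = 1; t(1) = 4; t(2) = 2; t(3) = 1.
Since t(3) = t(0) = 1, the sequence is periodic with period 3.
The value 2 first appears (with n ≥ 1) at t(2).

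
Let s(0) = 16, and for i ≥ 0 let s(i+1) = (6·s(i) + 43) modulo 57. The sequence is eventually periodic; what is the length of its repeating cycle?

9

s(0) = 16, s(1) = 25, s(2) = 22, s(3) = 4, s(4) = 10, s(5) = 46, s(6) = 34, s(7) = 19, s(8) = 43, s(9) = 16.
The sequence repeats with period 9.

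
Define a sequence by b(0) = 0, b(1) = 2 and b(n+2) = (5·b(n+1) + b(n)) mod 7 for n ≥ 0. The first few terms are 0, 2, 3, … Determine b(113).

We have b(0) = 0; b(1) = 2; b(2) = 3; b(3) = 3; b(4) = 4; b(5) = 2; b(6) = 0; b(7) = 2.
Since (b(6), b(7)) = (b(0), b(1)) = (0, 2) (two consecutive terms determine the rest), the sequence is periodic with period 6.
(113 - 0) mod 6 = 5, so b(113) = b(5) = 2.

2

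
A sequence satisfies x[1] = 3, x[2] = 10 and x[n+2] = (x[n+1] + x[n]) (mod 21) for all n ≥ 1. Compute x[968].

7

Computing terms: x[1] = 3; x[2] = 10; x[3] = 13; x[4] = 2; x[5] = 15; x[6] = 17; x[7] = 11; x[8] = 7; x[9] = 18; x[10] = 4; x[11] = 1; x[12] = 5; x[13] = 6; x[14] = 11; x[15] = 17; x[16] = 7; x[17] = 3; x[18] = 10.
The sequence repeats with period 16.
(968 - 1) mod 16 = 7, so x[968] = x[8] = 7.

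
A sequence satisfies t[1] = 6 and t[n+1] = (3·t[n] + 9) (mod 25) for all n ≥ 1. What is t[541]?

6

Computing terms: t[1] = 6; t[2] = 2; t[3] = 15; t[4] = 4; t[5] = 21; t[6] = 22; t[7] = 0; t[8] = 9; t[9] = 11; t[10] = 17; t[11] = 10; t[12] = 14; t[13] = 1; t[14] = 12; t[15] = 20; t[16] = 19; t[17] = 16; t[18] = 7; t[19] = 5; t[20] = 24; t[21] = 6.
The sequence repeats with period 20.
So t[541] = t[1 + ((541-1) mod 20)] = t[1] = 6.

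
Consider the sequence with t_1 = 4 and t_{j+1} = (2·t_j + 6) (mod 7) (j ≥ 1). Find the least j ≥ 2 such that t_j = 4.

4

Computing terms: t_1 = 4,  t_2 = 0,  t_3 = 6,  t_4 = 4.
The sequence repeats with period 3.
The value 4 next appears (with j ≥ 2) at t_4.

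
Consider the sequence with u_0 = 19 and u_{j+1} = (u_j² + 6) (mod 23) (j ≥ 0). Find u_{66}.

Computing terms: u_0 = 19,  u_1 = 22,  u_2 = 7,  u_3 = 9,  u_4 = 18,  u_5 = 8,  u_6 = 1,  u_7 = 7.
Since u_7 = u_2 = 7, the sequence is eventually periodic: after a pre-period of length 2 it cycles with period 5.
For j ≥ 2, u_j depends only on (j - 2) mod 5. (66 - 2) mod 5 = 4, so u_{66} = u_6 = 1.

1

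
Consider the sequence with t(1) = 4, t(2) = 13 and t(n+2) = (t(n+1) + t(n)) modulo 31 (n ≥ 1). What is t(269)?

t(1) = 4, t(2) = 13, t(3) = 17, t(4) = 30, t(5) = 16, t(6) = 15, t(7) = 0, t(8) = 15, t(9) = 15, t(10) = 30, t(11) = 14, t(12) = 13, t(13) = 27, t(14) = 9, t(15) = 5, t(16) = 14, t(17) = 19, t(18) = 2, t(19) = 21, t(20) = 23, t(21) = 13, t(22) = 5, t(23) = 18, t(24) = 23, t(25) = 10, t(26) = 2, t(27) = 12, t(28) = 14, t(29) = 26, t(30) = 9, t(31) = 4, t(32) = 13.
Since (t(31), t(32)) = (t(1), t(2)) = (4, 13) (two consecutive terms determine the rest), the sequence is periodic with period 30.
(269 - 1) mod 30 = 28, so t(269) = t(29) = 26.

26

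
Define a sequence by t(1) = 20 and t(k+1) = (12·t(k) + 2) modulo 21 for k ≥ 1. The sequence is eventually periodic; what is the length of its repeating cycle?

t(1) = 20,  t(2) = 11,  t(3) = 8,  t(4) = 14,  t(5) = 2,  t(6) = 5,  t(7) = 20.
Since t(7) = t(1) = 20, the sequence is periodic with period 6.

6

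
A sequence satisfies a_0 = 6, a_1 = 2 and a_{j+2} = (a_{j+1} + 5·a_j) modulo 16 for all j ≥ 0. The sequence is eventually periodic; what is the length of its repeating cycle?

We have a_0 = 6; a_1 = 2; a_2 = 0; a_3 = 10; a_4 = 10; a_5 = 12; a_6 = 14; a_7 = 10; a_8 = 0; a_9 = 2; a_{10} = 2; a_{11} = 12; a_{12} = 6; a_{13} = 2.
The sequence repeats with period 12.

12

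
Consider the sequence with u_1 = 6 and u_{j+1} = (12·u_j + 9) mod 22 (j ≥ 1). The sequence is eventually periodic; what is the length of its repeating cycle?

Computing terms: u_1 = 6,  u_2 = 15,  u_3 = 13,  u_4 = 11,  u_5 = 9,  u_6 = 7,  u_7 = 5,  u_8 = 3,  u_9 = 1,  u_{10} = 21,  u_{11} = 19,  u_{12} = 17,  u_{13} = 15.
Since u_{13} = u_2 = 15, the sequence is eventually periodic: after a pre-period of length 1 it cycles with period 11.

11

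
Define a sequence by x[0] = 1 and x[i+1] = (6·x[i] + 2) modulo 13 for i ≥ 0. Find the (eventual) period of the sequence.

We have x[0] = 1; x[1] = 8; x[2] = 11; x[3] = 3; x[4] = 7; x[5] = 5; x[6] = 6; x[7] = 12; x[8] = 9; x[9] = 4; x[10] = 0; x[11] = 2; x[12] = 1.
The sequence repeats with period 12.

12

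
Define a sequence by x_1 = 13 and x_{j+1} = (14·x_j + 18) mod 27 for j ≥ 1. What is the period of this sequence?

Computing terms: x_1 = 13; x_2 = 11; x_3 = 10; x_4 = 23; x_5 = 16; x_6 = 26; x_7 = 4; x_8 = 20; x_9 = 1; x_{10} = 5; x_{11} = 7; x_{12} = 8; x_{13} = 22; x_{14} = 2; x_{15} = 19; x_{16} = 14; x_{17} = 25; x_{18} = 17; x_{19} = 13.
Since x_{19} = x_1 = 13, the sequence is periodic with period 18.

18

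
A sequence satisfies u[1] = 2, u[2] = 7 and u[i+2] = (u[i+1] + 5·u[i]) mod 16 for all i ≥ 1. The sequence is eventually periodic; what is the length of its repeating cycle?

24

We have u[1] = 2; u[2] = 7; u[3] = 1; u[4] = 4; u[5] = 9; u[6] = 13; u[7] = 10; u[8] = 11; u[9] = 13; u[10] = 4; u[11] = 5; u[12] = 9; u[13] = 2; u[14] = 15; u[15] = 9; u[16] = 4; u[17] = 1; u[18] = 5; u[19] = 10; u[20] = 3; u[21] = 5; u[22] = 4; u[23] = 13; u[24] = 1; u[25] = 2; u[26] = 7.
The sequence repeats with period 24.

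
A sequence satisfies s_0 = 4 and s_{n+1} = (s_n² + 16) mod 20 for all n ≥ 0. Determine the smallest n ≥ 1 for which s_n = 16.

Computing terms: s_0 = 4, s_1 = 12, s_2 = 0, s_3 = 16, s_4 = 12.
Since s_4 = s_1 = 12, the sequence is eventually periodic: after a pre-period of length 1 it cycles with period 3.
The value 16 first appears (with n ≥ 1) at s_3.

3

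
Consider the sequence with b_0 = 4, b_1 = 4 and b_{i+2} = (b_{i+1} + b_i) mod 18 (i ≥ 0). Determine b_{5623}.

b_0 = 4, b_1 = 4, b_2 = 8, b_3 = 12, b_4 = 2, b_5 = 14, b_6 = 16, b_7 = 12, b_8 = 10, b_9 = 4, b_{10} = 14, b_{11} = 0, b_{12} = 14, b_{13} = 14, b_{14} = 10, b_{15} = 6, b_{16} = 16, b_{17} = 4, b_{18} = 2, b_{19} = 6, b_{20} = 8, b_{21} = 14, b_{22} = 4, b_{23} = 0, b_{24} = 4, b_{25} = 4.
The sequence repeats with period 24.
So b_{5623} = b_{0 + ((5623-0) mod 24)} = b_7 = 12.

12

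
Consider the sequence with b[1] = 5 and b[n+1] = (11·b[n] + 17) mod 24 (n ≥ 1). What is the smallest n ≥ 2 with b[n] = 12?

Computing terms: b[1] = 5, b[2] = 0, b[3] = 17, b[4] = 12, b[5] = 5.
Since b[5] = b[1] = 5, the sequence is periodic with period 4.
The value 12 first appears (with n ≥ 2) at b[4].

4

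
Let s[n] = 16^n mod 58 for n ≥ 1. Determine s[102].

Listing terms: s[1] = 16, s[2] = 24, s[3] = 36, s[4] = 54, s[5] = 52, s[6] = 20, s[7] = 30, s[8] = 16.
The sequence repeats with period 7.
(102 - 1) mod 7 = 3, so s[102] = s[4] = 54.

54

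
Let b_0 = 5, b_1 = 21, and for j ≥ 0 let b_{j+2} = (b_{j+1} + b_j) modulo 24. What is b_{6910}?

Listing terms: b_0 = 5,  b_1 = 21,  b_2 = 2,  b_3 = 23,  b_4 = 1,  b_5 = 0,  b_6 = 1,  b_7 = 1,  b_8 = 2,  b_9 = 3,  b_{10} = 5,  b_{11} = 8,  b_{12} = 13,  b_{13} = 21,  b_{14} = 10,  b_{15} = 7,  b_{16} = 17,  b_{17} = 0,  b_{18} = 17,  b_{19} = 17,  b_{20} = 10,  b_{21} = 3,  b_{22} = 13,  b_{23} = 16,  b_{24} = 5,  b_{25} = 21.
The sequence repeats with period 24.
(6910 - 0) mod 24 = 22, so b_{6910} = b_{22} = 13.

13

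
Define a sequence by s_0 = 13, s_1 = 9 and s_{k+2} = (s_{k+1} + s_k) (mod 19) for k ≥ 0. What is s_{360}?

We have s_0 = 13, s_1 = 9, s_2 = 3, s_3 = 12, s_4 = 15, s_5 = 8, s_6 = 4, s_7 = 12, s_8 = 16, s_9 = 9, s_{10} = 6, s_{11} = 15, s_{12} = 2, s_{13} = 17, s_{14} = 0, s_{15} = 17, s_{16} = 17, s_{17} = 15, s_{18} = 13, s_{19} = 9.
The sequence repeats with period 18.
So s_{360} = s_{0 + ((360-0) mod 18)} = s_0 = 13.

13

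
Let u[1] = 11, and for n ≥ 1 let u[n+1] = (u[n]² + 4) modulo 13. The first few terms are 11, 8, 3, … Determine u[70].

0

We have u[1] = 11, u[2] = 8, u[3] = 3, u[4] = 0, u[5] = 4, u[6] = 7, u[7] = 1, u[8] = 5, u[9] = 3.
Since u[9] = u[3] = 3, the sequence is eventually periodic: after a pre-period of length 2 it cycles with period 6.
For n ≥ 3, u[n] depends only on (n - 3) mod 6. (70 - 3) mod 6 = 1, so u[70] = u[4] = 0.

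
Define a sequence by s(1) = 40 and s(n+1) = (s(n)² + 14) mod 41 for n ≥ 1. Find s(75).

13

Listing terms: s(1) = 40,  s(2) = 15,  s(3) = 34,  s(4) = 22,  s(5) = 6,  s(6) = 9,  s(7) = 13,  s(8) = 19,  s(9) = 6.
Since s(9) = s(5) = 6, the sequence is eventually periodic: after a pre-period of length 4 it cycles with period 4.
For n ≥ 5, s(n) depends only on (n - 5) mod 4. (75 - 5) mod 4 = 2, so s(75) = s(7) = 13.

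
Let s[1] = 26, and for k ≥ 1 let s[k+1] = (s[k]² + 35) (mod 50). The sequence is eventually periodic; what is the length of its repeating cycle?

4

Computing terms: s[1] = 26,  s[2] = 11,  s[3] = 6,  s[4] = 21,  s[5] = 26.
The sequence repeats with period 4.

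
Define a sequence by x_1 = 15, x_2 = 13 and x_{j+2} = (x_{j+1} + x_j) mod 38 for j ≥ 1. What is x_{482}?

21

We have x_1 = 15, x_2 = 13, x_3 = 28, x_4 = 3, x_5 = 31, x_6 = 34, x_7 = 27, x_8 = 23, x_9 = 12, x_{10} = 35, x_{11} = 9, x_{12} = 6, x_{13} = 15, x_{14} = 21, x_{15} = 36, x_{16} = 19, x_{17} = 17, x_{18} = 36, x_{19} = 15, x_{20} = 13.
Since (x_{19}, x_{20}) = (x_1, x_2) = (15, 13) (two consecutive terms determine the rest), the sequence is periodic with period 18.
So x_{482} = x_{1 + ((482-1) mod 18)} = x_{14} = 21.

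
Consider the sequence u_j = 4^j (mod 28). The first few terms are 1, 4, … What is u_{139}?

4

Computing terms: u_0 = 1; u_1 = 4; u_2 = 16; u_3 = 8; u_4 = 4.
Since u_4 = u_1 = 4, the sequence is eventually periodic: after a pre-period of length 1 it cycles with period 3.
For j ≥ 1, u_j depends only on (j - 1) mod 3. (139 - 1) mod 3 = 0, so u_{139} = u_1 = 4.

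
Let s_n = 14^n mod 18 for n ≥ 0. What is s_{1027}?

Computing terms: s_0 = 1,  s_1 = 14,  s_2 = 16,  s_3 = 8,  s_4 = 4,  s_5 = 2,  s_6 = 10,  s_7 = 14.
Since s_7 = s_1 = 14, the sequence is eventually periodic: after a pre-period of length 1 it cycles with period 6.
For n ≥ 1, s_n depends only on (n - 1) mod 6. (1027 - 1) mod 6 = 0, so s_{1027} = s_1 = 14.

14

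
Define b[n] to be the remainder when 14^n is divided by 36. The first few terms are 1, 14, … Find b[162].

Listing terms: b[0] = 1, b[1] = 14, b[2] = 16, b[3] = 8, b[4] = 4, b[5] = 20, b[6] = 28, b[7] = 32, b[8] = 16.
Since b[8] = b[2] = 16, the sequence is eventually periodic: after a pre-period of length 2 it cycles with period 6.
For n ≥ 2, b[n] depends only on (n - 2) mod 6. (162 - 2) mod 6 = 4, so b[162] = b[6] = 28.

28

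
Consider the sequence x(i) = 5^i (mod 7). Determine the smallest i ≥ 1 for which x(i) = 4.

x(0) = 1,  x(1) = 5,  x(2) = 4,  x(3) = 6,  x(4) = 2,  x(5) = 3,  x(6) = 1.
Since x(6) = x(0) = 1, the sequence is periodic with period 6.
The value 4 first appears (with i ≥ 1) at x(2).

2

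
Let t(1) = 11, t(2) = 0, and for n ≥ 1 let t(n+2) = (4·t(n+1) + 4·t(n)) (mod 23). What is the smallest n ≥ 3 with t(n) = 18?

t(1) = 11, t(2) = 0, t(3) = 21, t(4) = 15, t(5) = 6, t(6) = 15, t(7) = 15, t(8) = 5, t(9) = 11, t(10) = 18, t(11) = 1, t(12) = 7, t(13) = 9, t(14) = 18, t(15) = 16, t(16) = 21, t(17) = 10, t(18) = 9, t(19) = 7, t(20) = 18, t(21) = 8, t(22) = 12, t(23) = 11, t(24) = 0.
The sequence repeats with period 22.
The value 18 first appears (with n ≥ 3) at t(10).

10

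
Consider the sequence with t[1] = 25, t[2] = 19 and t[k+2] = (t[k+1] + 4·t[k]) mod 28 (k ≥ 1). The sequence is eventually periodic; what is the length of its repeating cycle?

48

t[1] = 25; t[2] = 19; t[3] = 7; t[4] = 27; t[5] = 27; t[6] = 23; t[7] = 19; t[8] = 27; t[9] = 19; t[10] = 15; t[11] = 7; t[12] = 11; t[13] = 11; t[14] = 27; t[15] = 15; t[16] = 11; t[17] = 15; t[18] = 3; t[19] = 7; t[20] = 19; t[21] = 19; t[22] = 11; t[23] = 3; t[24] = 19; t[25] = 3; t[26] = 23; t[27] = 7; t[28] = 15; t[29] = 15; t[30] = 19; t[31] = 23; t[32] = 15; t[33] = 23; t[34] = 27; t[35] = 7; t[36] = 3; t[37] = 3; t[38] = 15; t[39] = 27; t[40] = 3; t[41] = 27; t[42] = 11; t[43] = 7; t[44] = 23; t[45] = 23; t[46] = 3; t[47] = 11; t[48] = 23; t[49] = 11; t[50] = 19; t[51] = 7.
Since (t[50], t[51]) = (t[2], t[3]) = (19, 7) (two consecutive terms determine the rest), the sequence is eventually periodic: after a pre-period of length 1 it cycles with period 48.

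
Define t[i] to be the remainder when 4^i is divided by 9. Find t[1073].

7

We have t[1] = 4,  t[2] = 7,  t[3] = 1,  t[4] = 4.
The sequence repeats with period 3.
So t[1073] = t[1 + ((1073-1) mod 3)] = t[2] = 7.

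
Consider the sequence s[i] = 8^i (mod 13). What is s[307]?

5

We have s[0] = 1,  s[1] = 8,  s[2] = 12,  s[3] = 5,  s[4] = 1.
The sequence repeats with period 4.
So s[307] = s[0 + ((307-0) mod 4)] = s[3] = 5.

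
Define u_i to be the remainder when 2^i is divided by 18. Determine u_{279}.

Computing terms: u_1 = 2; u_2 = 4; u_3 = 8; u_4 = 16; u_5 = 14; u_6 = 10; u_7 = 2.
Since u_7 = u_1 = 2, the sequence is periodic with period 6.
So u_{279} = u_{1 + ((279-1) mod 6)} = u_3 = 8.

8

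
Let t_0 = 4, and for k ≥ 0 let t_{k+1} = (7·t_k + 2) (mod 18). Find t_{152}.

8

Listing terms: t_0 = 4, t_1 = 12, t_2 = 14, t_3 = 10, t_4 = 0, t_5 = 2, t_6 = 16, t_7 = 6, t_8 = 8, t_9 = 4.
The sequence repeats with period 9.
So t_{152} = t_{0 + ((152-0) mod 9)} = t_8 = 8.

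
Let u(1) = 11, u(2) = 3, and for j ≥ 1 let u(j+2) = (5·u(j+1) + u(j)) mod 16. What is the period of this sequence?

24

u(1) = 11,  u(2) = 3,  u(3) = 10,  u(4) = 5,  u(5) = 3,  u(6) = 4,  u(7) = 7,  u(8) = 7,  u(9) = 10,  u(10) = 9,  u(11) = 7,  u(12) = 12,  u(13) = 3,  u(14) = 11,  u(15) = 10,  u(16) = 13,  u(17) = 11,  u(18) = 4,  u(19) = 15,  u(20) = 15,  u(21) = 10,  u(22) = 1,  u(23) = 15,  u(24) = 12,  u(25) = 11,  u(26) = 3.
Since (u(25), u(26)) = (u(1), u(2)) = (11, 3) (two consecutive terms determine the rest), the sequence is periodic with period 24.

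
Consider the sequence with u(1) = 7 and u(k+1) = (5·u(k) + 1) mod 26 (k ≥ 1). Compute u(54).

Listing terms: u(1) = 7, u(2) = 10, u(3) = 25, u(4) = 22, u(5) = 7.
Since u(5) = u(1) = 7, the sequence is periodic with period 4.
(54 - 1) mod 4 = 1, so u(54) = u(2) = 10.

10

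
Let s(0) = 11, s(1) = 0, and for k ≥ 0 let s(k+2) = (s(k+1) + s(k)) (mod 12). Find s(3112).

2

Listing terms: s(0) = 11; s(1) = 0; s(2) = 11; s(3) = 11; s(4) = 10; s(5) = 9; s(6) = 7; s(7) = 4; s(8) = 11; s(9) = 3; s(10) = 2; s(11) = 5; s(12) = 7; s(13) = 0; s(14) = 7; s(15) = 7; s(16) = 2; s(17) = 9; s(18) = 11; s(19) = 8; s(20) = 7; s(21) = 3; s(22) = 10; s(23) = 1; s(24) = 11; s(25) = 0.
The sequence repeats with period 24.
(3112 - 0) mod 24 = 16, so s(3112) = s(16) = 2.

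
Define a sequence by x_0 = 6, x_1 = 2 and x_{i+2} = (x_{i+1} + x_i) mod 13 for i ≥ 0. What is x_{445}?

12

Computing terms: x_0 = 6; x_1 = 2; x_2 = 8; x_3 = 10; x_4 = 5; x_5 = 2; x_6 = 7; x_7 = 9; x_8 = 3; x_9 = 12; x_{10} = 2; x_{11} = 1; x_{12} = 3; x_{13} = 4; x_{14} = 7; x_{15} = 11; x_{16} = 5; x_{17} = 3; x_{18} = 8; x_{19} = 11; x_{20} = 6; x_{21} = 4; x_{22} = 10; x_{23} = 1; x_{24} = 11; x_{25} = 12; x_{26} = 10; x_{27} = 9; x_{28} = 6; x_{29} = 2.
The sequence repeats with period 28.
So x_{445} = x_{0 + ((445-0) mod 28)} = x_{25} = 12.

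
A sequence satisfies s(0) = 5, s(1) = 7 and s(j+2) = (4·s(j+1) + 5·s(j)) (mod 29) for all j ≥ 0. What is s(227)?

We have s(0) = 5; s(1) = 7; s(2) = 24; s(3) = 15; s(4) = 6; s(5) = 12; s(6) = 20; s(7) = 24; s(8) = 22; s(9) = 5; s(10) = 14; s(11) = 23; s(12) = 17; s(13) = 9; s(14) = 5; s(15) = 7.
Since (s(14), s(15)) = (s(0), s(1)) = (5, 7) (two consecutive terms determine the rest), the sequence is periodic with period 14.
So s(227) = s(0 + ((227-0) mod 14)) = s(3) = 15.

15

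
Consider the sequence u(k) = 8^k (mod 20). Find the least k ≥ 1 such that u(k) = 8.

We have u(0) = 1,  u(1) = 8,  u(2) = 4,  u(3) = 12,  u(4) = 16,  u(5) = 8.
Since u(5) = u(1) = 8, the sequence is eventually periodic: after a pre-period of length 1 it cycles with period 4.
The value 8 first appears (with k ≥ 1) at u(1).

1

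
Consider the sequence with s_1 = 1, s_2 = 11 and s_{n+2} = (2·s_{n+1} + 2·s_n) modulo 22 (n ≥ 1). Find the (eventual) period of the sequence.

10

Computing terms: s_1 = 1; s_2 = 11; s_3 = 2; s_4 = 4; s_5 = 12; s_6 = 10; s_7 = 0; s_8 = 20; s_9 = 18; s_{10} = 10; s_{11} = 12; s_{12} = 0; s_{13} = 2; s_{14} = 4.
Since (s_{13}, s_{14}) = (s_3, s_4) = (2, 4) (two consecutive terms determine the rest), the sequence is eventually periodic: after a pre-period of length 2 it cycles with period 10.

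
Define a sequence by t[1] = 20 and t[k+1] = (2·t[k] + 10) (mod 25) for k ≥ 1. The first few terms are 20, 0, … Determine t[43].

10

Computing terms: t[1] = 20, t[2] = 0, t[3] = 10, t[4] = 5, t[5] = 20.
Since t[5] = t[1] = 20, the sequence is periodic with period 4.
So t[43] = t[1 + ((43-1) mod 4)] = t[3] = 10.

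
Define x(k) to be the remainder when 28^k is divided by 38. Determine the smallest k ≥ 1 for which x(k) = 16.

Listing terms: x(0) = 1, x(1) = 28, x(2) = 24, x(3) = 26, x(4) = 6, x(5) = 16, x(6) = 30, x(7) = 4, x(8) = 36, x(9) = 20, x(10) = 28.
Since x(10) = x(1) = 28, the sequence is eventually periodic: after a pre-period of length 1 it cycles with period 9.
The value 16 first appears (with k ≥ 1) at x(5).

5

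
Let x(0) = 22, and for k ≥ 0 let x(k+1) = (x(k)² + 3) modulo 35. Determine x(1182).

Computing terms: x(0) = 22, x(1) = 32, x(2) = 12, x(3) = 7, x(4) = 17, x(5) = 12.
Since x(5) = x(2) = 12, the sequence is eventually periodic: after a pre-period of length 2 it cycles with period 3.
For k ≥ 2, x(k) depends only on (k - 2) mod 3. (1182 - 2) mod 3 = 1, so x(1182) = x(3) = 7.

7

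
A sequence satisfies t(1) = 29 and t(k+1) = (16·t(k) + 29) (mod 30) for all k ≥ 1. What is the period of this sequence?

15

We have t(1) = 29; t(2) = 13; t(3) = 27; t(4) = 11; t(5) = 25; t(6) = 9; t(7) = 23; t(8) = 7; t(9) = 21; t(10) = 5; t(11) = 19; t(12) = 3; t(13) = 17; t(14) = 1; t(15) = 15; t(16) = 29.
The sequence repeats with period 15.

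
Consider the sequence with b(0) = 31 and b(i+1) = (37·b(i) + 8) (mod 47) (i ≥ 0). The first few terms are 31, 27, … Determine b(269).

Computing terms: b(0) = 31,  b(1) = 27,  b(2) = 20,  b(3) = 43,  b(4) = 1,  b(5) = 45,  b(6) = 28,  b(7) = 10,  b(8) = 2,  b(9) = 35,  b(10) = 34,  b(11) = 44,  b(12) = 38,  b(13) = 4,  b(14) = 15,  b(15) = 46,  b(16) = 18,  b(17) = 16,  b(18) = 36,  b(19) = 24,  b(20) = 3,  b(21) = 25,  b(22) = 40,  b(23) = 31.
Since b(23) = b(0) = 31, the sequence is periodic with period 23.
(269 - 0) mod 23 = 16, so b(269) = b(16) = 18.

18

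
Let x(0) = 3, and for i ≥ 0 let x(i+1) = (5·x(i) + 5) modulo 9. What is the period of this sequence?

x(0) = 3; x(1) = 2; x(2) = 6; x(3) = 8; x(4) = 0; x(5) = 5; x(6) = 3.
Since x(6) = x(0) = 3, the sequence is periodic with period 6.

6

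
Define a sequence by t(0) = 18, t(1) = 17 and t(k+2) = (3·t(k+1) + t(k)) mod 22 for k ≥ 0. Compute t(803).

t(0) = 18; t(1) = 17; t(2) = 3; t(3) = 4; t(4) = 15; t(5) = 5; t(6) = 8; t(7) = 7; t(8) = 7; t(9) = 6; t(10) = 3; t(11) = 15; t(12) = 4; t(13) = 5; t(14) = 19; t(15) = 18; t(16) = 7; t(17) = 17; t(18) = 14; t(19) = 15; t(20) = 15; t(21) = 16; t(22) = 19; t(23) = 7; t(24) = 18; t(25) = 17.
The sequence repeats with period 24.
(803 - 0) mod 24 = 11, so t(803) = t(11) = 15.

15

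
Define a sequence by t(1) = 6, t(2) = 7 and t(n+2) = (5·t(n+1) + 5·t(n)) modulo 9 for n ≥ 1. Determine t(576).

Listing terms: t(1) = 6,  t(2) = 7,  t(3) = 2,  t(4) = 0,  t(5) = 1,  t(6) = 5,  t(7) = 3,  t(8) = 4,  t(9) = 8,  t(10) = 6,  t(11) = 7.
The sequence repeats with period 9.
(576 - 1) mod 9 = 8, so t(576) = t(9) = 8.

8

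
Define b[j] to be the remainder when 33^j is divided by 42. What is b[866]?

39

Listing terms: b[0] = 1,  b[1] = 33,  b[2] = 39,  b[3] = 27,  b[4] = 9,  b[5] = 3,  b[6] = 15,  b[7] = 33.
Since b[7] = b[1] = 33, the sequence is eventually periodic: after a pre-period of length 1 it cycles with period 6.
For j ≥ 1, b[j] depends only on (j - 1) mod 6. (866 - 1) mod 6 = 1, so b[866] = b[2] = 39.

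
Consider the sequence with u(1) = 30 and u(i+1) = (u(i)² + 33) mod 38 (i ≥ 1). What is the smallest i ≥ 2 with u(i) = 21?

2

We have u(1) = 30; u(2) = 21; u(3) = 18; u(4) = 15; u(5) = 30.
Since u(5) = u(1) = 30, the sequence is periodic with period 4.
The value 21 first appears (with i ≥ 2) at u(2).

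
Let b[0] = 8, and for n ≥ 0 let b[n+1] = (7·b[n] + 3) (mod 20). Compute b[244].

8

Computing terms: b[0] = 8; b[1] = 19; b[2] = 16; b[3] = 15; b[4] = 8.
The sequence repeats with period 4.
So b[244] = b[0 + ((244-0) mod 4)] = b[0] = 8.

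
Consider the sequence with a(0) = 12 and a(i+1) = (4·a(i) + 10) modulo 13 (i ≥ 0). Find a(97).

Listing terms: a(0) = 12; a(1) = 6; a(2) = 8; a(3) = 3; a(4) = 9; a(5) = 7; a(6) = 12.
The sequence repeats with period 6.
So a(97) = a(0 + ((97-0) mod 6)) = a(1) = 6.

6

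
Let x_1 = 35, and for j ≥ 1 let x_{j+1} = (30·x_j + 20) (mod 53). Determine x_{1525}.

35

Listing terms: x_1 = 35,  x_2 = 10,  x_3 = 2,  x_4 = 27,  x_5 = 35.
Since x_5 = x_1 = 35, the sequence is periodic with period 4.
So x_{1525} = x_{1 + ((1525-1) mod 4)} = x_1 = 35.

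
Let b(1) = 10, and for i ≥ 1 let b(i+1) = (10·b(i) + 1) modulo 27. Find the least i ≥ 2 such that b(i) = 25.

16

Computing terms: b(1) = 10, b(2) = 20, b(3) = 12, b(4) = 13, b(5) = 23, b(6) = 15, b(7) = 16, b(8) = 26, b(9) = 18, b(10) = 19, b(11) = 2, b(12) = 21, b(13) = 22, b(14) = 5, b(15) = 24, b(16) = 25, b(17) = 8, b(18) = 0, b(19) = 1, b(20) = 11, b(21) = 3, b(22) = 4, b(23) = 14, b(24) = 6, b(25) = 7, b(26) = 17, b(27) = 9, b(28) = 10.
The sequence repeats with period 27.
The value 25 first appears (with i ≥ 2) at b(16).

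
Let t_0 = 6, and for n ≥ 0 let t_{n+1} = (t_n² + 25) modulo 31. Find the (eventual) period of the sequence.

6

We have t_0 = 6,  t_1 = 30,  t_2 = 26,  t_3 = 19,  t_4 = 14,  t_5 = 4,  t_6 = 10,  t_7 = 1,  t_8 = 26.
Since t_8 = t_2 = 26, the sequence is eventually periodic: after a pre-period of length 2 it cycles with period 6.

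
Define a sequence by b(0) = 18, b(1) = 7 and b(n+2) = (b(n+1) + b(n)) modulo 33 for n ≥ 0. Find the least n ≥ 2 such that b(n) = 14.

Listing terms: b(0) = 18; b(1) = 7; b(2) = 25; b(3) = 32; b(4) = 24; b(5) = 23; b(6) = 14; b(7) = 4; b(8) = 18; b(9) = 22; b(10) = 7; b(11) = 29; b(12) = 3; b(13) = 32; b(14) = 2; b(15) = 1; b(16) = 3; b(17) = 4; b(18) = 7; b(19) = 11; b(20) = 18; b(21) = 29; b(22) = 14; b(23) = 10; b(24) = 24; b(25) = 1; b(26) = 25; b(27) = 26; b(28) = 18; b(29) = 11; b(30) = 29; b(31) = 7; b(32) = 3; b(33) = 10; b(34) = 13; b(35) = 23; b(36) = 3; b(37) = 26; b(38) = 29; b(39) = 22; b(40) = 18; b(41) = 7.
The sequence repeats with period 40.
The value 14 first appears (with n ≥ 2) at b(6).

6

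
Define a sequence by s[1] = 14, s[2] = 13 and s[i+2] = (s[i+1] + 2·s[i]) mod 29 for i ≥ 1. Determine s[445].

We have s[1] = 14,  s[2] = 13,  s[3] = 12,  s[4] = 9,  s[5] = 4,  s[6] = 22,  s[7] = 1,  s[8] = 16,  s[9] = 18,  s[10] = 21,  s[11] = 28,  s[12] = 12,  s[13] = 10,  s[14] = 5,  s[15] = 25,  s[16] = 6,  s[17] = 27,  s[18] = 10,  s[19] = 6,  s[20] = 26,  s[21] = 9,  s[22] = 3,  s[23] = 21,  s[24] = 27,  s[25] = 11,  s[26] = 7,  s[27] = 0,  s[28] = 14,  s[29] = 14,  s[30] = 13.
Since (s[29], s[30]) = (s[1], s[2]) = (14, 13) (two consecutive terms determine the rest), the sequence is periodic with period 28.
So s[445] = s[1 + ((445-1) mod 28)] = s[25] = 11.

11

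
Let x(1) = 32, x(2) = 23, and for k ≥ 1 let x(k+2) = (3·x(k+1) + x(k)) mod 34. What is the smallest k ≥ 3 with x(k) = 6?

Computing terms: x(1) = 32, x(2) = 23, x(3) = 33, x(4) = 20, x(5) = 25, x(6) = 27, x(7) = 4, x(8) = 5, x(9) = 19, x(10) = 28, x(11) = 1, x(12) = 31, x(13) = 26, x(14) = 7, x(15) = 13, x(16) = 12, x(17) = 15, x(18) = 23, x(19) = 16, x(20) = 3, x(21) = 25, x(22) = 10, x(23) = 21, x(24) = 5, x(25) = 2, x(26) = 11, x(27) = 1, x(28) = 14, x(29) = 9, x(30) = 7, x(31) = 30, x(32) = 29, x(33) = 15, x(34) = 6, x(35) = 33, x(36) = 3, x(37) = 8, x(38) = 27, x(39) = 21, x(40) = 22, x(41) = 19, x(42) = 11, x(43) = 18, x(44) = 31, x(45) = 9, x(46) = 24, x(47) = 13, x(48) = 29, x(49) = 32, x(50) = 23.
The sequence repeats with period 48.
The value 6 first appears (with k ≥ 3) at x(34).

34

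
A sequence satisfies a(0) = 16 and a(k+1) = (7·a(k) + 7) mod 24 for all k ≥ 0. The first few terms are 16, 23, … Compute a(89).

15

We have a(0) = 16; a(1) = 23; a(2) = 0; a(3) = 7; a(4) = 8; a(5) = 15; a(6) = 16.
The sequence repeats with period 6.
(89 - 0) mod 6 = 5, so a(89) = a(5) = 15.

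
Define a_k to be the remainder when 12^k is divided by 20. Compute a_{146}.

Listing terms: a_1 = 12,  a_2 = 4,  a_3 = 8,  a_4 = 16,  a_5 = 12.
The sequence repeats with period 4.
(146 - 1) mod 4 = 1, so a_{146} = a_2 = 4.

4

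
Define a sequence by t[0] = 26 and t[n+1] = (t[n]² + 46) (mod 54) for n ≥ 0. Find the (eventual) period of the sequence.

3

We have t[0] = 26, t[1] = 20, t[2] = 14, t[3] = 26.
The sequence repeats with period 3.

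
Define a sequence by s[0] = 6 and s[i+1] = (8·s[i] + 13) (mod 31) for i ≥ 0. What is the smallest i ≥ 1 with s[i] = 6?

5

Listing terms: s[0] = 6; s[1] = 30; s[2] = 5; s[3] = 22; s[4] = 3; s[5] = 6.
The sequence repeats with period 5.
The value 6 next appears (with i ≥ 1) at s[5].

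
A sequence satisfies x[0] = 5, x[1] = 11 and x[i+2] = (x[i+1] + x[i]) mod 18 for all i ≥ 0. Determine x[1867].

Computing terms: x[0] = 5; x[1] = 11; x[2] = 16; x[3] = 9; x[4] = 7; x[5] = 16; x[6] = 5; x[7] = 3; x[8] = 8; x[9] = 11; x[10] = 1; x[11] = 12; x[12] = 13; x[13] = 7; x[14] = 2; x[15] = 9; x[16] = 11; x[17] = 2; x[18] = 13; x[19] = 15; x[20] = 10; x[21] = 7; x[22] = 17; x[23] = 6; x[24] = 5; x[25] = 11.
Since (x[24], x[25]) = (x[0], x[1]) = (5, 11) (two consecutive terms determine the rest), the sequence is periodic with period 24.
(1867 - 0) mod 24 = 19, so x[1867] = x[19] = 15.

15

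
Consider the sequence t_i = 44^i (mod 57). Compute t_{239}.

5

We have t_1 = 44; t_2 = 55; t_3 = 26; t_4 = 4; t_5 = 5; t_6 = 49; t_7 = 47; t_8 = 16; t_9 = 20; t_{10} = 25; t_{11} = 17; t_{12} = 7; t_{13} = 23; t_{14} = 43; t_{15} = 11; t_{16} = 28; t_{17} = 35; t_{18} = 1; t_{19} = 44.
Since t_{19} = t_1 = 44, the sequence is periodic with period 18.
So t_{239} = t_{1 + ((239-1) mod 18)} = t_5 = 5.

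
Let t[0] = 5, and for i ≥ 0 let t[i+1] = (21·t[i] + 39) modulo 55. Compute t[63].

12

t[0] = 5,  t[1] = 34,  t[2] = 38,  t[3] = 12,  t[4] = 16,  t[5] = 45,  t[6] = 49,  t[7] = 23,  t[8] = 27,  t[9] = 1,  t[10] = 5.
The sequence repeats with period 10.
(63 - 0) mod 10 = 3, so t[63] = t[3] = 12.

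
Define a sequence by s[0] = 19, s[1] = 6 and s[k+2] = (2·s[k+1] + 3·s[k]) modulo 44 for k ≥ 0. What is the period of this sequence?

20

s[0] = 19, s[1] = 6, s[2] = 25, s[3] = 24, s[4] = 35, s[5] = 10, s[6] = 37, s[7] = 16, s[8] = 11, s[9] = 26, s[10] = 41, s[11] = 28, s[12] = 3, s[13] = 2, s[14] = 13, s[15] = 32, s[16] = 15, s[17] = 38, s[18] = 33, s[19] = 4, s[20] = 19, s[21] = 6.
Since (s[20], s[21]) = (s[0], s[1]) = (19, 6) (two consecutive terms determine the rest), the sequence is periodic with period 20.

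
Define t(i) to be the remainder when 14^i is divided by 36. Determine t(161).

Listing terms: t(0) = 1; t(1) = 14; t(2) = 16; t(3) = 8; t(4) = 4; t(5) = 20; t(6) = 28; t(7) = 32; t(8) = 16.
Since t(8) = t(2) = 16, the sequence is eventually periodic: after a pre-period of length 2 it cycles with period 6.
For i ≥ 2, t(i) depends only on (i - 2) mod 6. (161 - 2) mod 6 = 3, so t(161) = t(5) = 20.

20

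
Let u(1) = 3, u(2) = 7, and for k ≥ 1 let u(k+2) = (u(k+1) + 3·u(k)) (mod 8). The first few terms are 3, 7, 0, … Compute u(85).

3

u(1) = 3, u(2) = 7, u(3) = 0, u(4) = 5, u(5) = 5, u(6) = 4, u(7) = 3, u(8) = 7.
The sequence repeats with period 6.
So u(85) = u(1 + ((85-1) mod 6)) = u(1) = 3.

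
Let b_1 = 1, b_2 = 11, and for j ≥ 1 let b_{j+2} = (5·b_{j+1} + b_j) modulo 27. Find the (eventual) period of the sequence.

Listing terms: b_1 = 1,  b_2 = 11,  b_3 = 2,  b_4 = 21,  b_5 = 26,  b_6 = 16,  b_7 = 25,  b_8 = 6,  b_9 = 1,  b_{10} = 11.
Since (b_9, b_{10}) = (b_1, b_2) = (1, 11) (two consecutive terms determine the rest), the sequence is periodic with period 8.

8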